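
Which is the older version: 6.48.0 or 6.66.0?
6.48.0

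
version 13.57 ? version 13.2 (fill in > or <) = >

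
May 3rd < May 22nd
True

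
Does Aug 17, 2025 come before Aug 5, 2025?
No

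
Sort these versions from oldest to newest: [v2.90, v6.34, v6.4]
[v2.90, v6.4, v6.34]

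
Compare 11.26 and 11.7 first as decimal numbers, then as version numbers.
As decimals: 11.26 < 11.7. As versions: v11.26 > v11.7 (minor version 26 > 7).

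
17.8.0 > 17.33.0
False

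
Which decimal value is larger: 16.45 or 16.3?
16.45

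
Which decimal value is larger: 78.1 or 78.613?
78.613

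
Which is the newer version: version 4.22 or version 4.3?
version 4.22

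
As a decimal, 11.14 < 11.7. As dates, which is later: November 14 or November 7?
November 14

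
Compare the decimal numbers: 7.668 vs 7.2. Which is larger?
7.668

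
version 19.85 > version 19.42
True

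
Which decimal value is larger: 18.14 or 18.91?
18.91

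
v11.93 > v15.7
False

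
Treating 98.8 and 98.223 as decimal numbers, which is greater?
98.8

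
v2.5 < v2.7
True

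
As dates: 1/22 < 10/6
True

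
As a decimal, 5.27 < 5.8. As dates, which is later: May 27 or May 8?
May 27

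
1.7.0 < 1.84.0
True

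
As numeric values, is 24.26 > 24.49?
False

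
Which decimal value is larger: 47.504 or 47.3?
47.504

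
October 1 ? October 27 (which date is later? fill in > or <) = <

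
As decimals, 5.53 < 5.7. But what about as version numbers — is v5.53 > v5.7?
True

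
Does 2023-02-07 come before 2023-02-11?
Yes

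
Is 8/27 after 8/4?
Yes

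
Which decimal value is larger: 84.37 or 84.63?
84.63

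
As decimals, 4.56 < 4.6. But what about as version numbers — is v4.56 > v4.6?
True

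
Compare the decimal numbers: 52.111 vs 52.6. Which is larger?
52.6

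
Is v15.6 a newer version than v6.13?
Yes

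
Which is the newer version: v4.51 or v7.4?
v7.4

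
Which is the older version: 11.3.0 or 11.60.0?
11.3.0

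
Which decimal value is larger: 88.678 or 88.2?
88.678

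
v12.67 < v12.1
False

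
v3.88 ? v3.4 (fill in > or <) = >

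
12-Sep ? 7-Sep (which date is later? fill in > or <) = >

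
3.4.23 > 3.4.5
True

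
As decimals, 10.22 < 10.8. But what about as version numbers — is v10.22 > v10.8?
True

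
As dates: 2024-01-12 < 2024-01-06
False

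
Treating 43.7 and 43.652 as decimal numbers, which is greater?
43.7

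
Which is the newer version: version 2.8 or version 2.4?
version 2.8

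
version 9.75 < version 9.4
False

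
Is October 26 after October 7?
Yes. Day 26 comes after day 7 in October — this is a date comparison, not a decimal one (the decimal 10.26 would be smaller than 10.7).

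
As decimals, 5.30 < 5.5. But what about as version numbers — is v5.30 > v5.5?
True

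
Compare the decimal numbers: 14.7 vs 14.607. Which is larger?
14.7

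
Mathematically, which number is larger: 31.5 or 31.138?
31.5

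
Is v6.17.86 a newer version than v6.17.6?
Yes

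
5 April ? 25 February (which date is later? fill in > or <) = >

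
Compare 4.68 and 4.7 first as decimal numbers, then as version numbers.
As decimals: 4.68 < 4.7. As versions: v4.68 > v4.7 (minor version 68 > 7).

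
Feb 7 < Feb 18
True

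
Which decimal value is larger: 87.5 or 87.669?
87.669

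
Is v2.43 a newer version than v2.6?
Yes. Version numbers are compared segment by segment as integers, not as decimals: minor version 43 > 6, so v2.43 > v2.6 (even though the decimal 2.43 < 2.6).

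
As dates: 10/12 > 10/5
True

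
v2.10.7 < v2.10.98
True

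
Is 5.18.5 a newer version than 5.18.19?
No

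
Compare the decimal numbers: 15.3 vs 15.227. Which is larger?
15.3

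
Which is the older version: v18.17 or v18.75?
v18.17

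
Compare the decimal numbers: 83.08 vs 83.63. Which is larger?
83.63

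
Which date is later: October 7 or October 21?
October 21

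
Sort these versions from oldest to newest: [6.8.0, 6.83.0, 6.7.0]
[6.7.0, 6.8.0, 6.83.0]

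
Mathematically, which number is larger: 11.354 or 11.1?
11.354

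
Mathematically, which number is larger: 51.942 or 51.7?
51.942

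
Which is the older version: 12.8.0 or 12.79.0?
12.8.0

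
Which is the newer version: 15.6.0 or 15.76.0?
15.76.0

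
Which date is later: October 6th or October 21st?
October 21st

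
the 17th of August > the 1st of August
True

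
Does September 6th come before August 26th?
No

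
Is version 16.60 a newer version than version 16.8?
Yes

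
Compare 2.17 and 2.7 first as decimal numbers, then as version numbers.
As decimals: 2.17 < 2.7. As versions: v2.17 > v2.7 (minor version 17 > 7).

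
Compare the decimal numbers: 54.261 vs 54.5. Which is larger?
54.5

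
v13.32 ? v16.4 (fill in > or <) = <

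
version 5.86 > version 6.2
False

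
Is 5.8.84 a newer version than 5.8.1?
Yes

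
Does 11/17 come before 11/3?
No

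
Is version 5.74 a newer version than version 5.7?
Yes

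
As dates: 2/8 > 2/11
False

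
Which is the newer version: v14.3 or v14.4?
v14.4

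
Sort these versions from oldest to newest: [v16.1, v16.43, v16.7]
[v16.1, v16.7, v16.43]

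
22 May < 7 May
False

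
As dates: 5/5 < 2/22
False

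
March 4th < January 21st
False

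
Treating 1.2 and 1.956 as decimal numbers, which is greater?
1.956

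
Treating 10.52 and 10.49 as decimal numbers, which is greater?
10.52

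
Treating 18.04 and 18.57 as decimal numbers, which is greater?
18.57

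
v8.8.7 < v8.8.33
True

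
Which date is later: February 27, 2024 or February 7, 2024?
February 27, 2024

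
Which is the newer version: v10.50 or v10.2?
v10.50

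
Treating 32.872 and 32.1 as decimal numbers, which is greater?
32.872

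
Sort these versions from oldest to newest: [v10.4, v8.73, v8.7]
[v8.7, v8.73, v10.4]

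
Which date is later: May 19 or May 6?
May 19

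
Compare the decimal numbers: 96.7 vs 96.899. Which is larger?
96.899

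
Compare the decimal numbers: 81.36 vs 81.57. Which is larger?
81.57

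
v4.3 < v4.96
True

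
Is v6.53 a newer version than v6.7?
Yes. Version numbers are compared segment by segment as integers, not as decimals: minor version 53 > 7, so v6.53 > v6.7 (even though the decimal 6.53 < 6.7).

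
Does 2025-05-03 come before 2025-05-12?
Yes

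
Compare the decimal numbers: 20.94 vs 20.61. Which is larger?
20.94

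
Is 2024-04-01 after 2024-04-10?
No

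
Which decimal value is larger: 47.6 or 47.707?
47.707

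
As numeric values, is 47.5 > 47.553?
False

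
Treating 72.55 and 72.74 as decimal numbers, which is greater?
72.74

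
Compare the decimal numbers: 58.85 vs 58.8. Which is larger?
58.85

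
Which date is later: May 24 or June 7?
June 7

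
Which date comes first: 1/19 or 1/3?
1/3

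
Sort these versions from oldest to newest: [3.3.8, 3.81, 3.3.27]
[3.3.8, 3.3.27, 3.81]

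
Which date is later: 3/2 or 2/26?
3/2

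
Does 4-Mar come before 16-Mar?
Yes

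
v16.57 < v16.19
False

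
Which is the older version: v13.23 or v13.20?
v13.20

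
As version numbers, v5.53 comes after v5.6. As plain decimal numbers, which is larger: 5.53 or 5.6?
5.6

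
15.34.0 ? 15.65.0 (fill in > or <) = <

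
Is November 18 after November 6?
Yes. Day 18 comes after day 6 in November — this is a date comparison, not a decimal one (the decimal 11.18 would be smaller than 11.6).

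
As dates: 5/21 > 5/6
True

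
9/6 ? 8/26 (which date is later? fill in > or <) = >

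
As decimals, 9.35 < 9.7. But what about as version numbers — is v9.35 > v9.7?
True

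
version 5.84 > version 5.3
True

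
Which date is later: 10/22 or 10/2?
10/22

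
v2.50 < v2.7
False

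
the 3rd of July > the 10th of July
False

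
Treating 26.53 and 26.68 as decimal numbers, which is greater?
26.68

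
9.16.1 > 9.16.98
False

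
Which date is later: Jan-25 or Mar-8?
Mar-8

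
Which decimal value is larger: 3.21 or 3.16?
3.21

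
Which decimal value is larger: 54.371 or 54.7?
54.7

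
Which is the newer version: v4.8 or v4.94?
v4.94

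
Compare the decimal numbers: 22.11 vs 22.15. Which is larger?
22.15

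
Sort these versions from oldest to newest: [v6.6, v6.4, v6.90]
[v6.4, v6.6, v6.90]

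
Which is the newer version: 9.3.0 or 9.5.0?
9.5.0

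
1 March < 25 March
True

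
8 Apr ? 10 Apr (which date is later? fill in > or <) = <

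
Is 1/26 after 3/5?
No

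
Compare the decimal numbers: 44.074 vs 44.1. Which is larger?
44.1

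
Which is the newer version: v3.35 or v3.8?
v3.35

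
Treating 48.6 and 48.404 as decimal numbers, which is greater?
48.6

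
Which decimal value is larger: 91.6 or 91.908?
91.908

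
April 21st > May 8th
False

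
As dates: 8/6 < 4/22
False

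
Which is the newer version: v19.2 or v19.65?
v19.65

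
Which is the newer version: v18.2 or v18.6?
v18.6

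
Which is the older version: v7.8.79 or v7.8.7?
v7.8.7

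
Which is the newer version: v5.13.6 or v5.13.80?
v5.13.80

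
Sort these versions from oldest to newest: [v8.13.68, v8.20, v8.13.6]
[v8.13.6, v8.13.68, v8.20]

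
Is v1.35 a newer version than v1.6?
Yes. Version numbers are compared segment by segment as integers, not as decimals: minor version 35 > 6, so v1.35 > v1.6 (even though the decimal 1.35 < 1.6).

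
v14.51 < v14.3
False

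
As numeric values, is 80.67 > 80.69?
False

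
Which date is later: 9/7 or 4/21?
9/7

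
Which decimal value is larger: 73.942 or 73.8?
73.942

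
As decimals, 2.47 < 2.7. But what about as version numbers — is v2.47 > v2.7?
True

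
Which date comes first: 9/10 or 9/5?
9/5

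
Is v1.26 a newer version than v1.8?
Yes. Version numbers are compared segment by segment as integers, not as decimals: minor version 26 > 8, so v1.26 > v1.8 (even though the decimal 1.26 < 1.8).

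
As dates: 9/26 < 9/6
False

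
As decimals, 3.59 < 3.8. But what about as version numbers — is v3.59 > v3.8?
True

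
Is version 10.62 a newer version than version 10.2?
Yes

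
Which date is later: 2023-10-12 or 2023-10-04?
2023-10-12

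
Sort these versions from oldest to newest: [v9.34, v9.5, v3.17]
[v3.17, v9.5, v9.34]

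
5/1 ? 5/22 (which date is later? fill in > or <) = <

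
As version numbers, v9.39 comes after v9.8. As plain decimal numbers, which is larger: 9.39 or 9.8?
9.8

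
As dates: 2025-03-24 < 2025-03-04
False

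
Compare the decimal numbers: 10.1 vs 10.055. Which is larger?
10.1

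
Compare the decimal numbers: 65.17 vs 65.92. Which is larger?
65.92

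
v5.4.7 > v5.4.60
False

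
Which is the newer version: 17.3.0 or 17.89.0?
17.89.0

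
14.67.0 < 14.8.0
False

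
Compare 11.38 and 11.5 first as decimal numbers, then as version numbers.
As decimals: 11.38 < 11.5. As versions: v11.38 > v11.5 (minor version 38 > 5).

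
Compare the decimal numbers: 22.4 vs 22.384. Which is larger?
22.4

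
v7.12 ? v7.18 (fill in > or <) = <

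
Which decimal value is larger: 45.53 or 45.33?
45.53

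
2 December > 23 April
True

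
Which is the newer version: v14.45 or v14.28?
v14.45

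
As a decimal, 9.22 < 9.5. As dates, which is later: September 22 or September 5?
September 22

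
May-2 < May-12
True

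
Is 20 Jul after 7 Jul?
Yes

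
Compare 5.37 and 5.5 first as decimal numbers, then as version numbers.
As decimals: 5.37 < 5.5. As versions: v5.37 > v5.5 (minor version 37 > 5).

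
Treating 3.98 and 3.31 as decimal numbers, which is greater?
3.98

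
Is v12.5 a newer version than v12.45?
No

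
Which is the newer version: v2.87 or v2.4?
v2.87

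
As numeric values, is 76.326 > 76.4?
False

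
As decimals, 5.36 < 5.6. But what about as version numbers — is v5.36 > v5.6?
True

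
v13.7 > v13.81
False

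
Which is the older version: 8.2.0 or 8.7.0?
8.2.0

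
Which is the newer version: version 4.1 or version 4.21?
version 4.21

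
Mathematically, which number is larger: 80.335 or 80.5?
80.5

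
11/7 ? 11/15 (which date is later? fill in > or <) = <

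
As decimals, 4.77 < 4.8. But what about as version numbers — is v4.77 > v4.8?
True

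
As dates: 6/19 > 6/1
True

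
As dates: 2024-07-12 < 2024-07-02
False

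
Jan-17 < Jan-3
False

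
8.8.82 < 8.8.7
False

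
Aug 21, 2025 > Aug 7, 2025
True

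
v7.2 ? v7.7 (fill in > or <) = <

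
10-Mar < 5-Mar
False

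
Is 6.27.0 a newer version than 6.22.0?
Yes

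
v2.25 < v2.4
False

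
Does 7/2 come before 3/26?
No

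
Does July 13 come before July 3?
No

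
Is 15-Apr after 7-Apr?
Yes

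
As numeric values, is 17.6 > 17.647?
False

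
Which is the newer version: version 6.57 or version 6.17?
version 6.57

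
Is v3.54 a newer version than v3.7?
Yes. Version numbers are compared segment by segment as integers, not as decimals: minor version 54 > 7, so v3.54 > v3.7 (even though the decimal 3.54 < 3.7).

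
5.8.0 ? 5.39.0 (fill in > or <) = <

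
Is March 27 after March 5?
Yes. Day 27 comes after day 5 in March — this is a date comparison, not a decimal one (the decimal 3.27 would be smaller than 3.5).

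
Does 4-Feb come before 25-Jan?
No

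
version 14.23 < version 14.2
False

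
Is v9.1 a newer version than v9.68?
No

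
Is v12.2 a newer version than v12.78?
No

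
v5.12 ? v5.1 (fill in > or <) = >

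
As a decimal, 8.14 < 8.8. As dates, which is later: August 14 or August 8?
August 14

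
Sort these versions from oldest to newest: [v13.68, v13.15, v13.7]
[v13.7, v13.15, v13.68]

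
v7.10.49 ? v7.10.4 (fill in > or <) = >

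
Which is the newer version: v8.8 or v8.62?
v8.62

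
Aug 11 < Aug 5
False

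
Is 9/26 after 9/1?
Yes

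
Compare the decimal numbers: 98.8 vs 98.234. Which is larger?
98.8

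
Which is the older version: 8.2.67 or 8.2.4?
8.2.4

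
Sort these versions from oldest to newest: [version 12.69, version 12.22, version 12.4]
[version 12.4, version 12.22, version 12.69]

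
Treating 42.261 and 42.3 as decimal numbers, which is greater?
42.3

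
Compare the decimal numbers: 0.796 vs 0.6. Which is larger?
0.796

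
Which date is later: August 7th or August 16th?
August 16th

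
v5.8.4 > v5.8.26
False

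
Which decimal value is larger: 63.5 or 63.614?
63.614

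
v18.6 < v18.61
True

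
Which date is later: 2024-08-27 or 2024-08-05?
2024-08-27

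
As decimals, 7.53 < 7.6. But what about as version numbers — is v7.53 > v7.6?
True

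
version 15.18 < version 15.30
True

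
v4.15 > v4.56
False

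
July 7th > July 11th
False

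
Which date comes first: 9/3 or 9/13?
9/3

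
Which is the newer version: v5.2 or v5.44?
v5.44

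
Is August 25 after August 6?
Yes. Day 25 comes after day 6 in August — this is a date comparison, not a decimal one (the decimal 8.25 would be smaller than 8.6).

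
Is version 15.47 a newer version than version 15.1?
Yes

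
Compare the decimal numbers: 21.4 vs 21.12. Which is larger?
21.4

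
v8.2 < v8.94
True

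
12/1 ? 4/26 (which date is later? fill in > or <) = >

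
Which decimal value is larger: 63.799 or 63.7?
63.799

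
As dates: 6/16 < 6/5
False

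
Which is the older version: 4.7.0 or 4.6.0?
4.6.0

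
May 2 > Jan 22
True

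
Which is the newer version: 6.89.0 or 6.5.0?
6.89.0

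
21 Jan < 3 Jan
False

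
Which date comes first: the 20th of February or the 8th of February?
the 8th of February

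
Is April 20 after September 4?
No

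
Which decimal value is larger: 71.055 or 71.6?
71.6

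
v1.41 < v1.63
True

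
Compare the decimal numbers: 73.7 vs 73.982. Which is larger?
73.982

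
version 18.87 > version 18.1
True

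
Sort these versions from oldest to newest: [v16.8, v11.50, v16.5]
[v11.50, v16.5, v16.8]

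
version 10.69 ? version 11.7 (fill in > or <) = <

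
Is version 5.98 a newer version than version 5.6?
Yes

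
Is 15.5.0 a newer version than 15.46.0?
No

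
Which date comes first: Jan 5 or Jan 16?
Jan 5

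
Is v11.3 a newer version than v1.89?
Yes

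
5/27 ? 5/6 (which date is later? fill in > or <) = >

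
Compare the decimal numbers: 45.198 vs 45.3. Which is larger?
45.3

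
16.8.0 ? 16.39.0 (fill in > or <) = <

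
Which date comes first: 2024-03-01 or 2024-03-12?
2024-03-01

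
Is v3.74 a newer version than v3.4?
Yes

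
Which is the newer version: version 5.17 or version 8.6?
version 8.6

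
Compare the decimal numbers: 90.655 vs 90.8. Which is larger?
90.8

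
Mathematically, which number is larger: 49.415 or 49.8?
49.8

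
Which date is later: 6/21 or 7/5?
7/5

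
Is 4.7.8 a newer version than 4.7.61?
No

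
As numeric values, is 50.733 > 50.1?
True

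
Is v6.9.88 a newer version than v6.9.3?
Yes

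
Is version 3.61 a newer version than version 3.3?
Yes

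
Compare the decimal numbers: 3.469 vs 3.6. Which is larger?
3.6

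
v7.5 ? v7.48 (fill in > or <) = <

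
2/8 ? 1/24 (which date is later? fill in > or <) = >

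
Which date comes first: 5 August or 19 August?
5 August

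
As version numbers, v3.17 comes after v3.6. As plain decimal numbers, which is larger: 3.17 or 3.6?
3.6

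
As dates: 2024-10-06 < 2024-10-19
True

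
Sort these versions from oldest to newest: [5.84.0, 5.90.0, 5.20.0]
[5.20.0, 5.84.0, 5.90.0]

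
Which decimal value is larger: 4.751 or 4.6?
4.751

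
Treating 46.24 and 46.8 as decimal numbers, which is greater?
46.8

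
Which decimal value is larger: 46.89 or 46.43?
46.89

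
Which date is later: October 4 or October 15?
October 15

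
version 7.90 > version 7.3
True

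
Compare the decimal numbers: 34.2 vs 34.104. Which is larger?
34.2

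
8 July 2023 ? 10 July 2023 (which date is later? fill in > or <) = <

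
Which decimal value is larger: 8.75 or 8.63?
8.75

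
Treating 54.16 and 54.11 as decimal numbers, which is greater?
54.16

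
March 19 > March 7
True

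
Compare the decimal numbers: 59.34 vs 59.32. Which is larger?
59.34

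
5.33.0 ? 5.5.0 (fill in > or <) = >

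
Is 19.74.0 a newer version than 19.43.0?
Yes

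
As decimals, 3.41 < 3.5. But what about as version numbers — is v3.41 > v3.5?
True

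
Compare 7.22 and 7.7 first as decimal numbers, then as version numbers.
As decimals: 7.22 < 7.7. As versions: v7.22 > v7.7 (minor version 22 > 7).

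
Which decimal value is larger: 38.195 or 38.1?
38.195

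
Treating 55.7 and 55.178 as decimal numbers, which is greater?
55.7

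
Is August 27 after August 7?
Yes. Day 27 comes after day 7 in August — this is a date comparison, not a decimal one (the decimal 8.27 would be smaller than 8.7).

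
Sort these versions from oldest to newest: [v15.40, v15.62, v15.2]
[v15.2, v15.40, v15.62]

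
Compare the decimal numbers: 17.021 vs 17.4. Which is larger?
17.4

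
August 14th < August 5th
False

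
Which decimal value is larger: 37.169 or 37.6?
37.6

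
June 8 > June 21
False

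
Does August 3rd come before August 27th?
Yes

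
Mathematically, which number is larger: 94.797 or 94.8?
94.8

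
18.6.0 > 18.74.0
False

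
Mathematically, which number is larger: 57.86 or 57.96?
57.96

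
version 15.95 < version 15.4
False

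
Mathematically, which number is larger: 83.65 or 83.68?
83.68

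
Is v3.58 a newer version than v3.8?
Yes. Version numbers are compared segment by segment as integers, not as decimals: minor version 58 > 8, so v3.58 > v3.8 (even though the decimal 3.58 < 3.8).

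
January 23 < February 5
True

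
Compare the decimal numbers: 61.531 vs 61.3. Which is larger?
61.531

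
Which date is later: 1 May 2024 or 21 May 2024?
21 May 2024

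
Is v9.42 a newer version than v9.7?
Yes. Version numbers are compared segment by segment as integers, not as decimals: minor version 42 > 7, so v9.42 > v9.7 (even though the decimal 9.42 < 9.7).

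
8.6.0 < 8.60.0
True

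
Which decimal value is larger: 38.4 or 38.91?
38.91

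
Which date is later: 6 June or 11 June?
11 June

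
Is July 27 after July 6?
Yes. Day 27 comes after day 6 in July — this is a date comparison, not a decimal one (the decimal 7.27 would be smaller than 7.6).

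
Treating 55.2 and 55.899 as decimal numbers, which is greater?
55.899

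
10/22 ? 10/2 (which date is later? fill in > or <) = >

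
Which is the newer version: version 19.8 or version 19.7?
version 19.8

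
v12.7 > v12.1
True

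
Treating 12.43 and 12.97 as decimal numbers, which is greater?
12.97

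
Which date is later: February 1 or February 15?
February 15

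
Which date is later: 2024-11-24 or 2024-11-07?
2024-11-24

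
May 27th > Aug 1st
False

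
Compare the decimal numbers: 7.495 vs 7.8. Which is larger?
7.8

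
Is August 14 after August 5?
Yes. Day 14 comes after day 5 in August — this is a date comparison, not a decimal one (the decimal 8.14 would be smaller than 8.5).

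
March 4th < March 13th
True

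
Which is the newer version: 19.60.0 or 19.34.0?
19.60.0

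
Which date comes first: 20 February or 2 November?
20 February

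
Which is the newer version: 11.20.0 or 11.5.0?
11.20.0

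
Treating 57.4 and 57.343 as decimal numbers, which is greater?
57.4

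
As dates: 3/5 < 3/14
True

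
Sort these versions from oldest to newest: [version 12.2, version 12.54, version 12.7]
[version 12.2, version 12.7, version 12.54]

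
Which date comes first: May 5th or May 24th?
May 5th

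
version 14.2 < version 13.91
False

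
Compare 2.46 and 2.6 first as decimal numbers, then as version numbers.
As decimals: 2.46 < 2.6. As versions: v2.46 > v2.6 (minor version 46 > 6).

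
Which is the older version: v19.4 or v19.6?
v19.4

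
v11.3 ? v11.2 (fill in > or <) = >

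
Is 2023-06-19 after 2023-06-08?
Yes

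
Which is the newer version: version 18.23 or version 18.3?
version 18.23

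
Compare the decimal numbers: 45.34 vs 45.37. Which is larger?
45.37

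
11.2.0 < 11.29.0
True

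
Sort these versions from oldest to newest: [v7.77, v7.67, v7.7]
[v7.7, v7.67, v7.77]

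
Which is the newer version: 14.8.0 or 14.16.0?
14.16.0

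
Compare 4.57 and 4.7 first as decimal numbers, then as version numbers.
As decimals: 4.57 < 4.7. As versions: v4.57 > v4.7 (minor version 57 > 7).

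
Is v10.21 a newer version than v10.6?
Yes. Version numbers are compared segment by segment as integers, not as decimals: minor version 21 > 6, so v10.21 > v10.6 (even though the decimal 10.21 < 10.6).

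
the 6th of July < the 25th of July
True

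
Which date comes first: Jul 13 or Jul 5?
Jul 5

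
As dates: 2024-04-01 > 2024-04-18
False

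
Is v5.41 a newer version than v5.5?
Yes. Version numbers are compared segment by segment as integers, not as decimals: minor version 41 > 5, so v5.41 > v5.5 (even though the decimal 5.41 < 5.5).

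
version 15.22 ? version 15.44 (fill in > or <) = <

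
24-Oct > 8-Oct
True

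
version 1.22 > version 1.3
True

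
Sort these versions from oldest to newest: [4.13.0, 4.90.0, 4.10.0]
[4.10.0, 4.13.0, 4.90.0]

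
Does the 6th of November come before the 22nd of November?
Yes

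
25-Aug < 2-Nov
True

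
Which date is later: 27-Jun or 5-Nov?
5-Nov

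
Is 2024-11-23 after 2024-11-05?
Yes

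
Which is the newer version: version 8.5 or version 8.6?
version 8.6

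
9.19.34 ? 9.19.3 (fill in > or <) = >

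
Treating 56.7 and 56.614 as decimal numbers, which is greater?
56.7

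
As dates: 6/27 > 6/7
True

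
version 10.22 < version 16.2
True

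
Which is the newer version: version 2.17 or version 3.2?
version 3.2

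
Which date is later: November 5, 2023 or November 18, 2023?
November 18, 2023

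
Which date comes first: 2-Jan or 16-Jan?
2-Jan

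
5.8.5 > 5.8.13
False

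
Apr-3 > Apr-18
False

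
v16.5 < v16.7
True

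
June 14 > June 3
True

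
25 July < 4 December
True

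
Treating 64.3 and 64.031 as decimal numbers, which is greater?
64.3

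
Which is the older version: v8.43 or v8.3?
v8.3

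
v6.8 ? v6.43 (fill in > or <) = <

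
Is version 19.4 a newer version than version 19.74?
No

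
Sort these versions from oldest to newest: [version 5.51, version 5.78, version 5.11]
[version 5.11, version 5.51, version 5.78]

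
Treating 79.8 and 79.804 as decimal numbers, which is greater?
79.804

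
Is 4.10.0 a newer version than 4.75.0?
No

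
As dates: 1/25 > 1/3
True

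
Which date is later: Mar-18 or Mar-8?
Mar-18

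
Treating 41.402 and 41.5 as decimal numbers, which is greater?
41.5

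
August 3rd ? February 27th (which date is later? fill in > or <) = >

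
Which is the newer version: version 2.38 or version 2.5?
version 2.38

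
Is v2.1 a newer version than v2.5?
No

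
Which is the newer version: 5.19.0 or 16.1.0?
16.1.0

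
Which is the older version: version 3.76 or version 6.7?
version 3.76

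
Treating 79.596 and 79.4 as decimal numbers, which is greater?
79.596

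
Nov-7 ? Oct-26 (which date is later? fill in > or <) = >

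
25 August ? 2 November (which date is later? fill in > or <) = <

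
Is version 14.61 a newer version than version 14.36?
Yes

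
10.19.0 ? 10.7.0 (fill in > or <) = >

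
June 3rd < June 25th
True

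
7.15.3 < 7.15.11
True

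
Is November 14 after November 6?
Yes. Day 14 comes after day 6 in November — this is a date comparison, not a decimal one (the decimal 11.14 would be smaller than 11.6).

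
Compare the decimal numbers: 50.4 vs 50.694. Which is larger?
50.694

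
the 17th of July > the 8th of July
True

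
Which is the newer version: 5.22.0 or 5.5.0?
5.22.0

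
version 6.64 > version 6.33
True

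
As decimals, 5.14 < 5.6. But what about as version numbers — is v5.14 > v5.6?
True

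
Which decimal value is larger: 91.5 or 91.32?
91.5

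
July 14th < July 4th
False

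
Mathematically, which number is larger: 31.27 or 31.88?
31.88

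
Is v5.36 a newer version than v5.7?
Yes. Version numbers are compared segment by segment as integers, not as decimals: minor version 36 > 7, so v5.36 > v5.7 (even though the decimal 5.36 < 5.7).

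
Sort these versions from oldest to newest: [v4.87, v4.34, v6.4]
[v4.34, v4.87, v6.4]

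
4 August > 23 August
False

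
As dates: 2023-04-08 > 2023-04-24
False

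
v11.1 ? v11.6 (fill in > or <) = <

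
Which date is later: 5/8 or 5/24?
5/24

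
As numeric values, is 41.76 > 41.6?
True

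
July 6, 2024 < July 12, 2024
True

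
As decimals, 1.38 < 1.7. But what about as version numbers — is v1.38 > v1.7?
True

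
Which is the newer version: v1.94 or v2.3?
v2.3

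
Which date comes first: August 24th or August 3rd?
August 3rd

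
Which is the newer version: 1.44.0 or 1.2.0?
1.44.0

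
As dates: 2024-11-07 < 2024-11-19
True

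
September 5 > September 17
False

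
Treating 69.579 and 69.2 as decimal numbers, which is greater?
69.579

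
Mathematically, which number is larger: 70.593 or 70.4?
70.593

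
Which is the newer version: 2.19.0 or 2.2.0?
2.19.0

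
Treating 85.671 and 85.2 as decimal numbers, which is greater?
85.671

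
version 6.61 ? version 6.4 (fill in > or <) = >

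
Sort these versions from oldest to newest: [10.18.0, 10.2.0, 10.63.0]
[10.2.0, 10.18.0, 10.63.0]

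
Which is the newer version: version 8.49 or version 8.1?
version 8.49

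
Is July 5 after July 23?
No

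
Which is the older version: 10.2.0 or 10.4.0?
10.2.0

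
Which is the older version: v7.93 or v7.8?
v7.8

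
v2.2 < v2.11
True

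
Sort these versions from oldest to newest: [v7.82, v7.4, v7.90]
[v7.4, v7.82, v7.90]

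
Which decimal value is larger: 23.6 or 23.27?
23.6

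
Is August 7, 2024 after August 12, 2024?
No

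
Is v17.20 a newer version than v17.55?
No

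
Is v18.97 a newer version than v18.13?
Yes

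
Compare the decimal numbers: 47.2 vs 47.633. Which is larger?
47.633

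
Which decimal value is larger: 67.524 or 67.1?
67.524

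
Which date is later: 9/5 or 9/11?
9/11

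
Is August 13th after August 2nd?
Yes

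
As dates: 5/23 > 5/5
True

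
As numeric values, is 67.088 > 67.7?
False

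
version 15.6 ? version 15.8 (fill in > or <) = <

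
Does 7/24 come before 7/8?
No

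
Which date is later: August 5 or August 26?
August 26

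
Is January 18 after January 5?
Yes. Day 18 comes after day 5 in January — this is a date comparison, not a decimal one (the decimal 1.18 would be smaller than 1.5).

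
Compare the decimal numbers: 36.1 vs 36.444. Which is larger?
36.444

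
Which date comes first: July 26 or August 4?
July 26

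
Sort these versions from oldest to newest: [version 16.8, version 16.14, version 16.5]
[version 16.5, version 16.8, version 16.14]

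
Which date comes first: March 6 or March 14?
March 6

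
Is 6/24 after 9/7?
No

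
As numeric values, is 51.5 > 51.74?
False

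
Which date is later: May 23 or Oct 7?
Oct 7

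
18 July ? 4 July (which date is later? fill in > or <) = >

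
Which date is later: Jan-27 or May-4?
May-4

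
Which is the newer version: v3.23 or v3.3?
v3.23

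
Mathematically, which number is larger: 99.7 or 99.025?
99.7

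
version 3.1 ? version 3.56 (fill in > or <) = <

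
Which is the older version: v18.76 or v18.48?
v18.48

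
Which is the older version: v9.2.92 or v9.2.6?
v9.2.6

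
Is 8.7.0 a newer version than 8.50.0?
No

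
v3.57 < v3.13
False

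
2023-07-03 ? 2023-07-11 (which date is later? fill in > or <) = <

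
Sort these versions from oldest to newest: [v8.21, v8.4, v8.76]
[v8.4, v8.21, v8.76]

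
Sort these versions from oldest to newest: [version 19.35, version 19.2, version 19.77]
[version 19.2, version 19.35, version 19.77]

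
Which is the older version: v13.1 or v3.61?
v3.61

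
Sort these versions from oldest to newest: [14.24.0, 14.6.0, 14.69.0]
[14.6.0, 14.24.0, 14.69.0]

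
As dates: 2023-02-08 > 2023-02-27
False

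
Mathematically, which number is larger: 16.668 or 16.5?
16.668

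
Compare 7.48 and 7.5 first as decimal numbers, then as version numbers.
As decimals: 7.48 < 7.5. As versions: v7.48 > v7.5 (minor version 48 > 5).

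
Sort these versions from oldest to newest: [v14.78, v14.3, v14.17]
[v14.3, v14.17, v14.78]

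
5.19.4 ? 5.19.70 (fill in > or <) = <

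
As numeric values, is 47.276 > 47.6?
False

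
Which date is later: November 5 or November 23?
November 23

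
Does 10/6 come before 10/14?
Yes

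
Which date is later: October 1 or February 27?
October 1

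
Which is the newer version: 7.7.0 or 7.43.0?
7.43.0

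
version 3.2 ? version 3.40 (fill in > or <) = <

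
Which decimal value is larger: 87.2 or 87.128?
87.2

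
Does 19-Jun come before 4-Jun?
No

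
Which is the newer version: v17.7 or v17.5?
v17.7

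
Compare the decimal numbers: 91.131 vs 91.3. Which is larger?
91.3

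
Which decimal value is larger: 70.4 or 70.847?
70.847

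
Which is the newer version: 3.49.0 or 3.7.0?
3.49.0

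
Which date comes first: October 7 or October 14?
October 7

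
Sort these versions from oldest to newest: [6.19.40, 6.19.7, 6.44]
[6.19.7, 6.19.40, 6.44]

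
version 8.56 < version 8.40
False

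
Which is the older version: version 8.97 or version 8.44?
version 8.44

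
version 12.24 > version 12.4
True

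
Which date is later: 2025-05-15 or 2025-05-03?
2025-05-15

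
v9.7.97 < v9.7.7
False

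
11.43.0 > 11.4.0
True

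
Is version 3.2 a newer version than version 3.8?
No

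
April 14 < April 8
False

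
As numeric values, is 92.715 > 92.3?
True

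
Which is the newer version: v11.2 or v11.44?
v11.44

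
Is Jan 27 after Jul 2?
No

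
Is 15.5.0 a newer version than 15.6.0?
No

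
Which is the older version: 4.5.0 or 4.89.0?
4.5.0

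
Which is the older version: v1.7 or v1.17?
v1.7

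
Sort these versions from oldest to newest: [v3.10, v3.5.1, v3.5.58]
[v3.5.1, v3.5.58, v3.10]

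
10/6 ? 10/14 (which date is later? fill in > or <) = <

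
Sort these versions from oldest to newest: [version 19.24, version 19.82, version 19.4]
[version 19.4, version 19.24, version 19.82]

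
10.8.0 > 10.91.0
False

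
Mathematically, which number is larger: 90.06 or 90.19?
90.19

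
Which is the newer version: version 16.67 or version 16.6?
version 16.67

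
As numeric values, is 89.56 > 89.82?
False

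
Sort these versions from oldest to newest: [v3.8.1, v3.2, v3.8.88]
[v3.2, v3.8.1, v3.8.88]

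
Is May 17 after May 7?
Yes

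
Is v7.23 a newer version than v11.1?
No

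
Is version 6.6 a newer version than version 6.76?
No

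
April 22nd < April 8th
False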